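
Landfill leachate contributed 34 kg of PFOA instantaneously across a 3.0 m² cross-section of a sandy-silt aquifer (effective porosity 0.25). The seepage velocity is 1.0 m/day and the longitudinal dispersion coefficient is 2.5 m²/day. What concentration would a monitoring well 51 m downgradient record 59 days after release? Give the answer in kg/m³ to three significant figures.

For an instantaneous plane source, C(x,t) = M/(n_e·A·√(4πDt)) · exp(−(x−vt)²/(4Dt)), with n_e·A the pore (flow) area.
Plume center vt = 1.0 × 59 = 59 m, so the well at 51 m is 8 m upgradient of the peak.
√(4πDt) = 43.05 m, giving peak height M/(n_e·A·√(4πDt)) = 34/(0.25 × 3.0 × 43.05) = 1.053 kg/m³.
(x−vt)²/(4Dt) = (-8)²/(4 × 2.5 × 59) = 0.1085; exp(−0.1085) = 0.8972.
C = 1.053 × 0.8972 = 0.945 kg/m³.

0.945 kg/m³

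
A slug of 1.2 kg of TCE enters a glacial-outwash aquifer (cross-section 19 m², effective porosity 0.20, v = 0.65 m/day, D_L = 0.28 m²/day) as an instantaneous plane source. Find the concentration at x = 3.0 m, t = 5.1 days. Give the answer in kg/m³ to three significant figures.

0.0733 kg/m³

For an instantaneous plane source, C(x,t) = M/(n_e·A·√(4πDt)) · exp(−(x−vt)²/(4Dt)), with n_e·A the pore (flow) area.
Plume center vt = 0.65 × 5.1 = 3.315 m, so the well at 3.0 m is 0.315 m upgradient of the peak.
√(4πDt) = 4.236 m, giving peak height M/(n_e·A·√(4πDt)) = 1.2/(0.20 × 19 × 4.236) = 0.07455 kg/m³.
(x−vt)²/(4Dt) = (-0.315)²/(4 × 0.28 × 5.1) = 0.01737; exp(−0.01737) = 0.9828.
C = 0.07455 × 0.9828 = 0.0733 kg/m³.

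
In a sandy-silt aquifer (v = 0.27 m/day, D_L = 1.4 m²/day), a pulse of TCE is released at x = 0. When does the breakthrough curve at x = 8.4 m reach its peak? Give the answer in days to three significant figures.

For the 1D instantaneous-source solution, setting ∂C/∂t = 0 at fixed x gives v²t² + 2Dt − x² = 0, so t = (√(D² + v²x²) − D)/v².
√(D² + v²x²) = √(1.4² + 0.27² × 8.4²) = 2.665; v² = 0.0729.
t = (2.665 − 1.4)/0.0729 = 17.4 days (vs. the pure-advection estimate x/v = 31.1 d).

17.4 days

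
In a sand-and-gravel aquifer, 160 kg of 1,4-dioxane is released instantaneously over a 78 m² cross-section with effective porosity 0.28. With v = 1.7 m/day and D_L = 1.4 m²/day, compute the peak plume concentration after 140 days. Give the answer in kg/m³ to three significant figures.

0.148 kg/m³

The peak of an instantaneous 1D plume sits at x = vt; there the Gaussian factor is 1 and C_max = M/(n_e·A·√(4πDt)), where n_e·A is the pore area the mass is dissolved in.
√(4πDt) = √(4π × 1.4 × 140) = 49.63 m, so C_max = 160/(0.28 × 78 × 49.63) = 0.148 kg/m³.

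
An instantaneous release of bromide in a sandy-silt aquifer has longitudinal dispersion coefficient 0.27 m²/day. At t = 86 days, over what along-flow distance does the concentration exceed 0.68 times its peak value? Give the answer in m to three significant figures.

12.0 m

The plume is Gaussian with σ = √(2Dt) = √(2 × 0.27 × 86) = 6.815 m.
C/C_peak = exp(−Δx²/(2σ²)) = 0.68 ⇒ Δx = σ·√(−2 ln 0.68) = 6.815 × 0.8783 = 5.986 m.
Width = 2Δx = 12.0 m.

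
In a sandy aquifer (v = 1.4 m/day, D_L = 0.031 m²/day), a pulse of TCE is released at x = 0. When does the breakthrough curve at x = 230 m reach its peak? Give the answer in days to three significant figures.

For the 1D instantaneous-source solution, setting ∂C/∂t = 0 at fixed x gives v²t² + 2Dt − x² = 0, so t = (√(D² + v²x²) − D)/v².
√(D² + v²x²) = √(0.031² + 1.4² × 230²) = 322.0; v² = 1.96.
t = (322.0 − 0.031)/1.96 = 164 days (vs. the pure-advection estimate x/v = 164 d).

164 days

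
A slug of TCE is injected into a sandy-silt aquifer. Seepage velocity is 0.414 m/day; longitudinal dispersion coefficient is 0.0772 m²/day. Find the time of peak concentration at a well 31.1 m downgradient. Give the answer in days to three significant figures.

For the 1D instantaneous-source solution, setting ∂C/∂t = 0 at fixed x gives v²t² + 2Dt − x² = 0, so t = (√(D² + v²x²) − D)/v².
√(D² + v²x²) = √(0.0772² + 0.414² × 31.1²) = 12.88; v² = 0.171396.
t = (12.88 − 0.0772)/0.171396 = 74.7 days (vs. the pure-advection estimate x/v = 75.1 d).

74.7 days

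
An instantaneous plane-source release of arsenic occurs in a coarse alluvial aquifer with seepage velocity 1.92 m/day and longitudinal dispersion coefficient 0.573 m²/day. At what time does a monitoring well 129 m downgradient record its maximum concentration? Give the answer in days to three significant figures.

For the 1D instantaneous-source solution, setting ∂C/∂t = 0 at fixed x gives v²t² + 2Dt − x² = 0, so t = (√(D² + v²x²) − D)/v².
√(D² + v²x²) = √(0.573² + 1.92² × 129²) = 247.7; v² = 3.6864.
t = (247.7 − 0.573)/3.6864 = 67.0 days (vs. the pure-advection estimate x/v = 67.2 d).

67.0 days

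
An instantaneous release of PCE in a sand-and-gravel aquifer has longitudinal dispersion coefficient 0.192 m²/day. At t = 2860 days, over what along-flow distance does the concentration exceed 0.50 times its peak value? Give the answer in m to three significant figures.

78.0 m

The plume is Gaussian with σ = √(2Dt) = √(2 × 0.192 × 2860) = 33.14 m.
C/C_peak = exp(−Δx²/(2σ²)) = 0.50 ⇒ Δx = σ·√(−2 ln 0.50) = 33.14 × 1.177 = 39.01 m.
Width = 2Δx = 78.0 m.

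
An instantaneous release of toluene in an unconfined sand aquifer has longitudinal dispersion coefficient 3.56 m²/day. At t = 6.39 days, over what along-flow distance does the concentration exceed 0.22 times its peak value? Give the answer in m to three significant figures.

23.5 m

The plume is Gaussian with σ = √(2Dt) = √(2 × 3.56 × 6.39) = 6.745 m.
C/C_peak = exp(−Δx²/(2σ²)) = 0.22 ⇒ Δx = σ·√(−2 ln 0.22) = 6.745 × 1.740 = 11.74 m.
Width = 2Δx = 23.5 m.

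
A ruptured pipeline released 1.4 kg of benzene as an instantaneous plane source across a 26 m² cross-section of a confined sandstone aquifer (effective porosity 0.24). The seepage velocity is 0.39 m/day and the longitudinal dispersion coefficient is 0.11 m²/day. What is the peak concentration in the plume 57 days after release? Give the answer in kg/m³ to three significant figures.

0.0253 kg/m³

The peak of an instantaneous 1D plume sits at x = vt; there the Gaussian factor is 1 and C_max = M/(n_e·A·√(4πDt)), where n_e·A is the pore area the mass is dissolved in.
√(4πDt) = √(4π × 0.11 × 57) = 8.876 m, so C_max = 1.4/(0.24 × 26 × 8.876) = 0.0253 kg/m³.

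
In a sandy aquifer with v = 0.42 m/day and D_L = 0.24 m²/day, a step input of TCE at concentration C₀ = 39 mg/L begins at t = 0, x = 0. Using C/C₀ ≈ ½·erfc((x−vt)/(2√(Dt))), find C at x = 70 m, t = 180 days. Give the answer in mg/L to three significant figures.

For a continuous step input, C/C₀ ≈ ½·erfc((x−vt)/(2√(Dt))).
vt = 0.42 × 180 = 75.6 m and 2√(Dt) = 2√(0.24 × 180) = 13.15 m.
Argument (x−vt)/(2√(Dt)) = (70 − 75.6)/13.15 = -0.4259; ½·erfc(-0.4259) = 0.7265.
C = 39 × 0.7265 = 28.3 mg/L.

28.3 mg/L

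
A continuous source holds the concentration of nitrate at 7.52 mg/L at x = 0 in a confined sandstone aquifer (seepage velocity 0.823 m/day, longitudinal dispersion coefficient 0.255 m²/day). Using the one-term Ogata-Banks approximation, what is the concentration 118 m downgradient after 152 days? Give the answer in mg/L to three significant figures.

5.94 mg/L

For a continuous step input, C/C₀ ≈ ½·erfc((x−vt)/(2√(Dt))).
vt = 0.823 × 152 = 125.096 m and 2√(Dt) = 2√(0.255 × 152) = 12.45 m.
Argument (x−vt)/(2√(Dt)) = (118 − 125.096)/12.45 = -0.5700; ½·erfc(-0.5700) = 0.7899.
C = 7.52 × 0.7899 = 5.94 mg/L.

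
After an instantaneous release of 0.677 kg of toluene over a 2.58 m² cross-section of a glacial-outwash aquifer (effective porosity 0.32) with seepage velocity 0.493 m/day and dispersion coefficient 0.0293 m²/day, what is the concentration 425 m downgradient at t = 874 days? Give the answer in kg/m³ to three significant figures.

For an instantaneous plane source, C(x,t) = M/(n_e·A·√(4πDt)) · exp(−(x−vt)²/(4Dt)), with n_e·A the pore (flow) area.
Plume center vt = 0.493 × 874 = 430.882 m, so the well at 425 m is 5.882 m upgradient of the peak.
√(4πDt) = 17.94 m, giving peak height M/(n_e·A·√(4πDt)) = 0.677/(0.32 × 2.58 × 17.94) = 0.04571 kg/m³.
(x−vt)²/(4Dt) = (-5.882)²/(4 × 0.0293 × 874) = 0.3378; exp(−0.3378) = 0.7133.
C = 0.04571 × 0.7133 = 0.0326 kg/m³.

0.0326 kg/m³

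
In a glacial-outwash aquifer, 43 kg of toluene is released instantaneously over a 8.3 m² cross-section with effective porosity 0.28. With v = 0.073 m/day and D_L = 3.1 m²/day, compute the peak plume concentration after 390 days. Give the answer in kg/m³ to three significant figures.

0.150 kg/m³

The peak of an instantaneous 1D plume sits at x = vt; there the Gaussian factor is 1 and C_max = M/(n_e·A·√(4πDt)), where n_e·A is the pore area the mass is dissolved in.
√(4πDt) = √(4π × 3.1 × 390) = 123.3 m, so C_max = 43/(0.28 × 8.3 × 123.3) = 0.150 kg/m³.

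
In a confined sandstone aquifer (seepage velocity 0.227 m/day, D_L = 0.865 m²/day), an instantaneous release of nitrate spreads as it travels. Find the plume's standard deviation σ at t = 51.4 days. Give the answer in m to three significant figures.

Dispersive spreading gives a Gaussian with σ² = 2Dt; advection only shifts the center.
σ = √(2 × 0.865 × 51.4) = 9.43 m.

9.43 m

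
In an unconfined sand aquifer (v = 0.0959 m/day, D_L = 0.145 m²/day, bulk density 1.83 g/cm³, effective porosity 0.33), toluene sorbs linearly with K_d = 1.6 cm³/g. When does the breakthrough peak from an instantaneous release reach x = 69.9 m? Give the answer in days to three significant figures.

7040 days

Retardation factor R = 1 + ρ_b·K_d/n = 1 + 1.83 × 1.6/0.33 = 9.873.
Sorption retards both mechanisms: v_R = v/R = 0.009713 m/day, D_R = D/R = 0.01469 m²/day.
Peak time from v_R²t² + 2D_R t − x² = 0: t = (√(D_R² + v_R²x²) − D_R)/v_R².
√(D_R² + v_R²x²) = √(0.01469² + 0.009713² × 69.9²) = 0.6791; v_R² = 9.434e-05.
t = (0.6791 − 0.01469)/9.434e-05 = 7040 days.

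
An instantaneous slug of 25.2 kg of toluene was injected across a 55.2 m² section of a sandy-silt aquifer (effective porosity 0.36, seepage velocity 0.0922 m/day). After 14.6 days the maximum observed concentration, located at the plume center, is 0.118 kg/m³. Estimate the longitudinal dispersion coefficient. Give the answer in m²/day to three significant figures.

At the plume center C_max = M/(n_e·A·√(4πDt)), so D = M²/(4πt·(n_e·A·C_max)²).
n_e·A·C_max = 0.36 × 55.2 × 0.118 = 2.345 kg/m.
D = 25.2²/(4π × 14.6 × 2.345²) = 0.629 m²/day.

0.629 m²/day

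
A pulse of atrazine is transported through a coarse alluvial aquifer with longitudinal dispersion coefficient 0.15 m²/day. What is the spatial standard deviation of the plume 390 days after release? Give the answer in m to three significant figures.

Dispersive spreading gives a Gaussian with σ² = 2Dt; advection only shifts the center.
σ = √(2 × 0.15 × 390) = 10.8 m.

10.8 m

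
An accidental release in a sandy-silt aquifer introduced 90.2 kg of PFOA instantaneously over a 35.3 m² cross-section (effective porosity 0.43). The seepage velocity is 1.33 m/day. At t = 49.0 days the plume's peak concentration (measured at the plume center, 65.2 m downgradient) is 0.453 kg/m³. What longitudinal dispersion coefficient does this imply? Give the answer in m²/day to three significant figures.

At the plume center C_max = M/(n_e·A·√(4πDt)), so D = M²/(4πt·(n_e·A·C_max)²).
n_e·A·C_max = 0.43 × 35.3 × 0.453 = 6.876 kg/m.
D = 90.2²/(4π × 49.0 × 6.876²) = 0.279 m²/day.

0.279 m²/day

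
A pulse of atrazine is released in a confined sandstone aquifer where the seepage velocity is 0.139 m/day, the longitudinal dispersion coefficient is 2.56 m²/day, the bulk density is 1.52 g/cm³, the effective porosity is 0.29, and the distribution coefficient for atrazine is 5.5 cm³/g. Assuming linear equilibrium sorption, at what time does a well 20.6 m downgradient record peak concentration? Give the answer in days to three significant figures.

1980 days

Retardation factor R = 1 + ρ_b·K_d/n = 1 + 1.52 × 5.5/0.29 = 29.83.
Sorption retards both mechanisms: v_R = v/R = 0.004660 m/day, D_R = D/R = 0.08582 m²/day.
Peak time from v_R²t² + 2D_R t − x² = 0: t = (√(D_R² + v_R²x²) − D_R)/v_R².
√(D_R² + v_R²x²) = √(0.08582² + 0.004660² × 20.6²) = 0.1288; v_R² = 2.172e-05.
t = (0.1288 − 0.08582)/2.172e-05 = 1980 days.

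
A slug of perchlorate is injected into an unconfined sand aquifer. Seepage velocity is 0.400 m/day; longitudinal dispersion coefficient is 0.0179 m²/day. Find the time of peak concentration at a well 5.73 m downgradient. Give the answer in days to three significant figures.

14.2 days

For the 1D instantaneous-source solution, setting ∂C/∂t = 0 at fixed x gives v²t² + 2Dt − x² = 0, so t = (√(D² + v²x²) − D)/v².
√(D² + v²x²) = √(0.0179² + 0.400² × 5.73²) = 2.292; v² = 0.16.
t = (2.292 − 0.0179)/0.16 = 14.2 days (vs. the pure-advection estimate x/v = 14.3 d).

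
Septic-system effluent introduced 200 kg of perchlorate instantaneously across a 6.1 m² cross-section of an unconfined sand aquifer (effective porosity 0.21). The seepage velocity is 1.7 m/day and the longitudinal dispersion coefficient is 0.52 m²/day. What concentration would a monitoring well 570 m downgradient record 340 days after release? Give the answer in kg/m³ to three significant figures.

For an instantaneous plane source, C(x,t) = M/(n_e·A·√(4πDt)) · exp(−(x−vt)²/(4Dt)), with n_e·A the pore (flow) area.
Plume center vt = 1.7 × 340 = 578 m, so the well at 570 m is 8 m upgradient of the peak.
√(4πDt) = 47.14 m, giving peak height M/(n_e·A·√(4πDt)) = 200/(0.21 × 6.1 × 47.14) = 3.312 kg/m³.
(x−vt)²/(4Dt) = (-8)²/(4 × 0.52 × 340) = 0.09050; exp(−0.09050) = 0.9135.
C = 3.312 × 0.9135 = 3.03 kg/m³.

3.03 kg/m³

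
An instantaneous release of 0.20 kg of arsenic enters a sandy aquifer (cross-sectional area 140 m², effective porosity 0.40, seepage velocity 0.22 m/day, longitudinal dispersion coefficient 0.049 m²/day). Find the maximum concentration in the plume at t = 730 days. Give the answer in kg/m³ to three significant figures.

0.000168 kg/m³

The peak of an instantaneous 1D plume sits at x = vt; there the Gaussian factor is 1 and C_max = M/(n_e·A·√(4πDt)), where n_e·A is the pore area the mass is dissolved in.
√(4πDt) = √(4π × 0.049 × 730) = 21.20 m, so C_max = 0.20/(0.40 × 140 × 21.20) = 0.000168 kg/m³.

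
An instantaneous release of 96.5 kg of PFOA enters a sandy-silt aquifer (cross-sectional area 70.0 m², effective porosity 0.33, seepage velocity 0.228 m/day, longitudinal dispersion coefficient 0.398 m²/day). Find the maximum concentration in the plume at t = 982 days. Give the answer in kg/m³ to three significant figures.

The peak of an instantaneous 1D plume sits at x = vt; there the Gaussian factor is 1 and C_max = M/(n_e·A·√(4πDt)), where n_e·A is the pore area the mass is dissolved in.
√(4πDt) = √(4π × 0.398 × 982) = 70.08 m, so C_max = 96.5/(0.33 × 70.0 × 70.08) = 0.0596 kg/m³.

0.0596 kg/m³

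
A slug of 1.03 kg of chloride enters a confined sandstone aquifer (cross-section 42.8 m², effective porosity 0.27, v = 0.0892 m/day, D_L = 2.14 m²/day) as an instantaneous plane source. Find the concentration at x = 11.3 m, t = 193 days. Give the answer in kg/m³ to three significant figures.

0.00121 kg/m³

For an instantaneous plane source, C(x,t) = M/(n_e·A·√(4πDt)) · exp(−(x−vt)²/(4Dt)), with n_e·A the pore (flow) area.
Plume center vt = 0.0892 × 193 = 17.2156 m, so the well at 11.3 m is 5.9156 m upgradient of the peak.
√(4πDt) = 72.04 m, giving peak height M/(n_e·A·√(4πDt)) = 1.03/(0.27 × 42.8 × 72.04) = 0.001237 kg/m³.
(x−vt)²/(4Dt) = (-5.9156)²/(4 × 2.14 × 193) = 0.02118; exp(−0.02118) = 0.9790.
C = 0.001237 × 0.9790 = 0.00121 kg/m³.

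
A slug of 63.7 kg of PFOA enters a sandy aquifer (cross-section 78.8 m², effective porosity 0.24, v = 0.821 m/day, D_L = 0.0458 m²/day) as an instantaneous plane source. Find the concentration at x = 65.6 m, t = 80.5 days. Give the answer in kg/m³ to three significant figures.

0.487 kg/m³

For an instantaneous plane source, C(x,t) = M/(n_e·A·√(4πDt)) · exp(−(x−vt)²/(4Dt)), with n_e·A the pore (flow) area.
Plume center vt = 0.821 × 80.5 = 66.0905 m, so the well at 65.6 m is 0.4905 m upgradient of the peak.
√(4πDt) = 6.807 m, giving peak height M/(n_e·A·√(4πDt)) = 63.7/(0.24 × 78.8 × 6.807) = 0.4948 kg/m³.
(x−vt)²/(4Dt) = (-0.4905)²/(4 × 0.0458 × 80.5) = 0.01631; exp(−0.01631) = 0.9838.
C = 0.4948 × 0.9838 = 0.487 kg/m³.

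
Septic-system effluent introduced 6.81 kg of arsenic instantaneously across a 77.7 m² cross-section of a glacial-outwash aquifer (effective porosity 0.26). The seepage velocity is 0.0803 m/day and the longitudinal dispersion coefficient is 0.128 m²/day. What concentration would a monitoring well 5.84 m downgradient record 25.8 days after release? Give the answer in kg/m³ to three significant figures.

For an instantaneous plane source, C(x,t) = M/(n_e·A·√(4πDt)) · exp(−(x−vt)²/(4Dt)), with n_e·A the pore (flow) area.
Plume center vt = 0.0803 × 25.8 = 2.07174 m, so the well at 5.84 m is 3.76826 m downgradient of the peak.
√(4πDt) = 6.442 m, giving peak height M/(n_e·A·√(4πDt)) = 6.81/(0.26 × 77.7 × 6.442) = 0.05233 kg/m³.
(x−vt)²/(4Dt) = (3.76826)²/(4 × 0.128 × 25.8) = 1.075; exp(−1.075) = 0.3413.
C = 0.05233 × 0.3413 = 0.0179 kg/m³.

0.0179 kg/m³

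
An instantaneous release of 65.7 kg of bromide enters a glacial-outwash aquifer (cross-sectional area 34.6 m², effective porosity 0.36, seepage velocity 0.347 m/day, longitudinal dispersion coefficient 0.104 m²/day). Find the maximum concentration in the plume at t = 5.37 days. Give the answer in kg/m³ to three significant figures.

1.99 kg/m³

The peak of an instantaneous 1D plume sits at x = vt; there the Gaussian factor is 1 and C_max = M/(n_e·A·√(4πDt)), where n_e·A is the pore area the mass is dissolved in.
√(4πDt) = √(4π × 0.104 × 5.37) = 2.649 m, so C_max = 65.7/(0.36 × 34.6 × 2.649) = 1.99 kg/m³.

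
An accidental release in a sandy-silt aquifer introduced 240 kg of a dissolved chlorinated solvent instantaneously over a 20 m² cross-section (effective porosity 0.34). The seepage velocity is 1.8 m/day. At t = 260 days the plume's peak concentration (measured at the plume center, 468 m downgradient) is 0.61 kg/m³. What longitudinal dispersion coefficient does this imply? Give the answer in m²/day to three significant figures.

At the plume center C_max = M/(n_e·A·√(4πDt)), so D = M²/(4πt·(n_e·A·C_max)²).
n_e·A·C_max = 0.34 × 20 × 0.61 = 4.148 kg/m.
D = 240²/(4π × 260 × 4.148²) = 1.02 m²/day.

1.02 m²/day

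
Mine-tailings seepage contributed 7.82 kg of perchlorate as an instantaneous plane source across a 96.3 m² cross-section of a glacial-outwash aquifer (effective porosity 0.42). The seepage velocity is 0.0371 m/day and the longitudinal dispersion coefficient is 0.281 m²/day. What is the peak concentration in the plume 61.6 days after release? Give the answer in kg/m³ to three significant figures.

The peak of an instantaneous 1D plume sits at x = vt; there the Gaussian factor is 1 and C_max = M/(n_e·A·√(4πDt)), where n_e·A is the pore area the mass is dissolved in.
√(4πDt) = √(4π × 0.281 × 61.6) = 14.75 m, so C_max = 7.82/(0.42 × 96.3 × 14.75) = 0.0131 kg/m³.

0.0131 kg/m³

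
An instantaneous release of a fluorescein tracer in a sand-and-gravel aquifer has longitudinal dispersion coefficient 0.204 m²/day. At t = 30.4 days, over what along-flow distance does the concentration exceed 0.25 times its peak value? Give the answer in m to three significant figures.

11.7 m

The plume is Gaussian with σ = √(2Dt) = √(2 × 0.204 × 30.4) = 3.522 m.
C/C_peak = exp(−Δx²/(2σ²)) = 0.25 ⇒ Δx = σ·√(−2 ln 0.25) = 3.522 × 1.665 = 5.864 m.
Width = 2Δx = 11.7 m.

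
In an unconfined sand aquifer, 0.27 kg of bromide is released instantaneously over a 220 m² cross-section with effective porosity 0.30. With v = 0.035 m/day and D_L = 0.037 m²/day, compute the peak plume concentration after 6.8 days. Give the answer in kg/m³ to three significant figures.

The peak of an instantaneous 1D plume sits at x = vt; there the Gaussian factor is 1 and C_max = M/(n_e·A·√(4πDt)), where n_e·A is the pore area the mass is dissolved in.
√(4πDt) = √(4π × 0.037 × 6.8) = 1.778 m, so C_max = 0.27/(0.30 × 220 × 1.778) = 0.00230 kg/m³.

0.00230 kg/m³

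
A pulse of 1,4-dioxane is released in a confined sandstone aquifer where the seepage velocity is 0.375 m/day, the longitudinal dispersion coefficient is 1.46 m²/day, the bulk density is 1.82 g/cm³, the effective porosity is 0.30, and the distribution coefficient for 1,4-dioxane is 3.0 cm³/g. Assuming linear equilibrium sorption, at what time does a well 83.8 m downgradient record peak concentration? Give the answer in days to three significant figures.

4100 days

Retardation factor R = 1 + ρ_b·K_d/n = 1 + 1.82 × 3.0/0.30 = 19.20.
Sorption retards both mechanisms: v_R = v/R = 0.01953 m/day, D_R = D/R = 0.07604 m²/day.
Peak time from v_R²t² + 2D_R t − x² = 0: t = (√(D_R² + v_R²x²) − D_R)/v_R².
√(D_R² + v_R²x²) = √(0.07604² + 0.01953² × 83.8²) = 1.638; v_R² = 0.0003814.
t = (1.638 − 0.07604)/0.0003814 = 4100 days.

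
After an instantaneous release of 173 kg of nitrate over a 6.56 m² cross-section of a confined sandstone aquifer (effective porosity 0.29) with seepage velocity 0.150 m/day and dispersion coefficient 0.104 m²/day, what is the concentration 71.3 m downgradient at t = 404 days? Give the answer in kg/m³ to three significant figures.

For an instantaneous plane source, C(x,t) = M/(n_e·A·√(4πDt)) · exp(−(x−vt)²/(4Dt)), with n_e·A the pore (flow) area.
Plume center vt = 0.150 × 404 = 60.6 m, so the well at 71.3 m is 10.7 m downgradient of the peak.
√(4πDt) = 22.98 m, giving peak height M/(n_e·A·√(4πDt)) = 173/(0.29 × 6.56 × 22.98) = 3.957 kg/m³.
(x−vt)²/(4Dt) = (10.7)²/(4 × 0.104 × 404) = 0.6812; exp(−0.6812) = 0.5060.
C = 3.957 × 0.5060 = 2.00 kg/m³.

2.00 kg/m³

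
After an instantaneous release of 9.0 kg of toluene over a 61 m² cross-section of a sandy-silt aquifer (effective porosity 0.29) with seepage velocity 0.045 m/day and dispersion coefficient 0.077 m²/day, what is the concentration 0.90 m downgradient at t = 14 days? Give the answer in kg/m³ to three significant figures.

0.136 kg/m³

For an instantaneous plane source, C(x,t) = M/(n_e·A·√(4πDt)) · exp(−(x−vt)²/(4Dt)), with n_e·A the pore (flow) area.
Plume center vt = 0.045 × 14 = 0.63 m, so the well at 0.90 m is 0.27 m downgradient of the peak.
√(4πDt) = 3.681 m, giving peak height M/(n_e·A·√(4πDt)) = 9.0/(0.29 × 61 × 3.681) = 0.1382 kg/m³.
(x−vt)²/(4Dt) = (0.27)²/(4 × 0.077 × 14) = 0.01691; exp(−0.01691) = 0.9832.
C = 0.1382 × 0.9832 = 0.136 kg/m³.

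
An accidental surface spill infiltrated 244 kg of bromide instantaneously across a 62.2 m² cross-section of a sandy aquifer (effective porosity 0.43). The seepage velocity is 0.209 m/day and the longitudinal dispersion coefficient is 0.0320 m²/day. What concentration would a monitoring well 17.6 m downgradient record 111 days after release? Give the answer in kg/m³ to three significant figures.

For an instantaneous plane source, C(x,t) = M/(n_e·A·√(4πDt)) · exp(−(x−vt)²/(4Dt)), with n_e·A the pore (flow) area.
Plume center vt = 0.209 × 111 = 23.199 m, so the well at 17.6 m is 5.599 m upgradient of the peak.
√(4πDt) = 6.681 m, giving peak height M/(n_e·A·√(4πDt)) = 244/(0.43 × 62.2 × 6.681) = 1.365 kg/m³.
(x−vt)²/(4Dt) = (-5.599)²/(4 × 0.0320 × 111) = 2.206; exp(−2.206) = 0.1101.
C = 1.365 × 0.1101 = 0.150 kg/m³.

0.150 kg/m³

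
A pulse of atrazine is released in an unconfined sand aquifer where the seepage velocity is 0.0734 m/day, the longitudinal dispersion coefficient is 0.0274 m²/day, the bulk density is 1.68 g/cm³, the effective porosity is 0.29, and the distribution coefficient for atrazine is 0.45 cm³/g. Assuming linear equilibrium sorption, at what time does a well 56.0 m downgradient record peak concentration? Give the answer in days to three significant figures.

2730 days

Retardation factor R = 1 + ρ_b·K_d/n = 1 + 1.68 × 0.45/0.29 = 3.607.
Sorption retards both mechanisms: v_R = v/R = 0.02035 m/day, D_R = D/R = 0.007596 m²/day.
Peak time from v_R²t² + 2D_R t − x² = 0: t = (√(D_R² + v_R²x²) − D_R)/v_R².
√(D_R² + v_R²x²) = √(0.007596² + 0.02035² × 56.0²) = 1.140; v_R² = 0.0004141.
t = (1.140 − 0.007596)/0.0004141 = 2730 days.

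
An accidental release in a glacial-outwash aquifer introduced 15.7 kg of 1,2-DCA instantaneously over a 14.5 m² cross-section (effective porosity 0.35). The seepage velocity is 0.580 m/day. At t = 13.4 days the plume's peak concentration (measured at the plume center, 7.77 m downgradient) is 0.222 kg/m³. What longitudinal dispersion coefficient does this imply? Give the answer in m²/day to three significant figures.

1.15 m²/day

At the plume center C_max = M/(n_e·A·√(4πDt)), so D = M²/(4πt·(n_e·A·C_max)²).
n_e·A·C_max = 0.35 × 14.5 × 0.222 = 1.127 kg/m.
D = 15.7²/(4π × 13.4 × 1.127²) = 1.15 m²/day.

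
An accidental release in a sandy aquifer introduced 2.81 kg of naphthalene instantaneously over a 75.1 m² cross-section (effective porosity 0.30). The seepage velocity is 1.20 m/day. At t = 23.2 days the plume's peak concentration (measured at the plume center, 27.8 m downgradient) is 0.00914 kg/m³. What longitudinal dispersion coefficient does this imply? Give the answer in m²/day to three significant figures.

At the plume center C_max = M/(n_e·A·√(4πDt)), so D = M²/(4πt·(n_e·A·C_max)²).
n_e·A·C_max = 0.30 × 75.1 × 0.00914 = 0.2059 kg/m.
D = 2.81²/(4π × 23.2 × 0.2059²) = 0.639 m²/day.

0.639 m²/day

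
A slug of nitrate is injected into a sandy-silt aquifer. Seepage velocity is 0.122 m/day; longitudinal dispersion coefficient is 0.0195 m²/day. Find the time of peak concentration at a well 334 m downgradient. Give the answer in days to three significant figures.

2740 days

For the 1D instantaneous-source solution, setting ∂C/∂t = 0 at fixed x gives v²t² + 2Dt − x² = 0, so t = (√(D² + v²x²) − D)/v².
√(D² + v²x²) = √(0.0195² + 0.122² × 334²) = 40.75; v² = 0.014884.
t = (40.75 − 0.0195)/0.014884 = 2740 days (vs. the pure-advection estimate x/v = 2740 d).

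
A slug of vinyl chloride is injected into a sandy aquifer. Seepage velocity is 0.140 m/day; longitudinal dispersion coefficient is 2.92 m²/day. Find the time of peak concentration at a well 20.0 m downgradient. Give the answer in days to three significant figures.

57.4 days

For the 1D instantaneous-source solution, setting ∂C/∂t = 0 at fixed x gives v²t² + 2Dt − x² = 0, so t = (√(D² + v²x²) − D)/v².
√(D² + v²x²) = √(2.92² + 0.140² × 20.0²) = 4.046; v² = 0.0196.
t = (4.046 − 2.92)/0.0196 = 57.4 days (vs. the pure-advection estimate x/v = 143 d).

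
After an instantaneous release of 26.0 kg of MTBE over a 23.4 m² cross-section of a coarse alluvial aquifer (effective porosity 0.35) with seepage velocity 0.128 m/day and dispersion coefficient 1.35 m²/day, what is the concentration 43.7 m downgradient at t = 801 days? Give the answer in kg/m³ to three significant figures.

0.0122 kg/m³

For an instantaneous plane source, C(x,t) = M/(n_e·A·√(4πDt)) · exp(−(x−vt)²/(4Dt)), with n_e·A the pore (flow) area.
Plume center vt = 0.128 × 801 = 102.528 m, so the well at 43.7 m is 58.828 m upgradient of the peak.
√(4πDt) = 116.6 m, giving peak height M/(n_e·A·√(4πDt)) = 26.0/(0.35 × 23.4 × 116.6) = 0.02723 kg/m³.
(x−vt)²/(4Dt) = (-58.828)²/(4 × 1.35 × 801) = 0.8001; exp(−0.8001) = 0.4493.
C = 0.02723 × 0.4493 = 0.0122 kg/m³.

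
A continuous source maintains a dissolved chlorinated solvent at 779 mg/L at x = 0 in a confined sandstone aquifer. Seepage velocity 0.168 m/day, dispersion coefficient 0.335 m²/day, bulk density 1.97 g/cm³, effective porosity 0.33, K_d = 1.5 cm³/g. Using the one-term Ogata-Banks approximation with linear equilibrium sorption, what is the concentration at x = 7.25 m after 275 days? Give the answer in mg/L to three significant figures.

Retardation factor R = 1 + ρ_b·K_d/n = 1 + 1.97 × 1.5/0.33 = 9.955.
Sorption retards both mechanisms: v_R = v/R = 0.01688 m/day, D_R = D/R = 0.03365 m²/day.
v_R·t = 0.01688 × 275 = 4.642 m; 2√(D_R t) = 6.084 m; argument = (7.25 − 4.642)/6.084 = 0.4287.
C = C₀ × ½·erfc(0.4287) = 779 × 0.2722 = 212 mg/L.

212 mg/L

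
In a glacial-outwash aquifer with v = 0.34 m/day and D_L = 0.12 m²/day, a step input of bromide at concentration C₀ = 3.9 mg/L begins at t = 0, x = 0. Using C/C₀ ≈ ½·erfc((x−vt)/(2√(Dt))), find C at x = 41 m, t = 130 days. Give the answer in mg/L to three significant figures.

2.79 mg/L

For a continuous step input, C/C₀ ≈ ½·erfc((x−vt)/(2√(Dt))).
vt = 0.34 × 130 = 44.2 m and 2√(Dt) = 2√(0.12 × 130) = 7.899 m.
Argument (x−vt)/(2√(Dt)) = (41 − 44.2)/7.899 = -0.4051; ½·erfc(-0.4051) = 0.7166.
C = 3.9 × 0.7166 = 2.79 mg/L.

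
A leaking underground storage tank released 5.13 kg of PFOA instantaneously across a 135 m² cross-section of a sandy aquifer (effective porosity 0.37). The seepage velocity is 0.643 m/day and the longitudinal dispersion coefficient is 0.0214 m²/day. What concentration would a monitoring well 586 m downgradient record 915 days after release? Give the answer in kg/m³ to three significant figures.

For an instantaneous plane source, C(x,t) = M/(n_e·A·√(4πDt)) · exp(−(x−vt)²/(4Dt)), with n_e·A the pore (flow) area.
Plume center vt = 0.643 × 915 = 588.345 m, so the well at 586 m is 2.345 m upgradient of the peak.
√(4πDt) = 15.69 m, giving peak height M/(n_e·A·√(4πDt)) = 5.13/(0.37 × 135 × 15.69) = 0.006546 kg/m³.
(x−vt)²/(4Dt) = (-2.345)²/(4 × 0.0214 × 915) = 0.07021; exp(−0.07021) = 0.9322.
C = 0.006546 × 0.9322 = 0.00610 kg/m³.

0.00610 kg/m³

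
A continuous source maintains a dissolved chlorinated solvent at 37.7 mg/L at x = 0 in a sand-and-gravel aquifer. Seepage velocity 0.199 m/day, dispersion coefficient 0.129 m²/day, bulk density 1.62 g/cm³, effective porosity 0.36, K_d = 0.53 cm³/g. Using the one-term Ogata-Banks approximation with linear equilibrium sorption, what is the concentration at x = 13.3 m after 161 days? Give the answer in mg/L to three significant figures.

5.16 mg/L

Retardation factor R = 1 + ρ_b·K_d/n = 1 + 1.62 × 0.53/0.36 = 3.385.
Sorption retards both mechanisms: v_R = v/R = 0.05879 m/day, D_R = D/R = 0.03811 m²/day.
v_R·t = 0.05879 × 161 = 9.46519 m; 2√(D_R t) = 4.954 m; argument = (13.3 − 9.46519)/4.954 = 0.7741.
C = C₀ × ½·erfc(0.7741) = 37.7 × 0.1368 = 5.16 mg/L.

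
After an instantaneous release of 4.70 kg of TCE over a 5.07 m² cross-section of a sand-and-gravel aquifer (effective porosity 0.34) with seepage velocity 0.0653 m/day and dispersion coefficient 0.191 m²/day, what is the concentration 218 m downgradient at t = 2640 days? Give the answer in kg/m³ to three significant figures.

For an instantaneous plane source, C(x,t) = M/(n_e·A·√(4πDt)) · exp(−(x−vt)²/(4Dt)), with n_e·A the pore (flow) area.
Plume center vt = 0.0653 × 2640 = 172.392 m, so the well at 218 m is 45.608 m downgradient of the peak.
√(4πDt) = 79.60 m, giving peak height M/(n_e·A·√(4πDt)) = 4.70/(0.34 × 5.07 × 79.60) = 0.03425 kg/m³.
(x−vt)²/(4Dt) = (45.608)²/(4 × 0.191 × 2640) = 1.031; exp(−1.031) = 0.3567.
C = 0.03425 × 0.3567 = 0.0122 kg/m³.

0.0122 kg/m³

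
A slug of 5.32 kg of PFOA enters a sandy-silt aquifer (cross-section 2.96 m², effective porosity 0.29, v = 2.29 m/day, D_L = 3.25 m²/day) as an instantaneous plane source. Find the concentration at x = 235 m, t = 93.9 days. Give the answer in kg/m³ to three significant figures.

For an instantaneous plane source, C(x,t) = M/(n_e·A·√(4πDt)) · exp(−(x−vt)²/(4Dt)), with n_e·A the pore (flow) area.
Plume center vt = 2.29 × 93.9 = 215.031 m, so the well at 235 m is 19.969 m downgradient of the peak.
√(4πDt) = 61.93 m, giving peak height M/(n_e·A·√(4πDt)) = 5.32/(0.29 × 2.96 × 61.93) = 0.1001 kg/m³.
(x−vt)²/(4Dt) = (19.969)²/(4 × 3.25 × 93.9) = 0.3267; exp(−0.3267) = 0.7213.
C = 0.1001 × 0.7213 = 0.0722 kg/m³.

0.0722 kg/m³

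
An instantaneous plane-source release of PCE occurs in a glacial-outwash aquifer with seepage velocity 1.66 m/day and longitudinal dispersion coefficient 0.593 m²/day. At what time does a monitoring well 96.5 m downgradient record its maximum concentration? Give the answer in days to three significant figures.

57.9 days

For the 1D instantaneous-source solution, setting ∂C/∂t = 0 at fixed x gives v²t² + 2Dt − x² = 0, so t = (√(D² + v²x²) − D)/v².
√(D² + v²x²) = √(0.593² + 1.66² × 96.5²) = 160.2; v² = 2.7556.
t = (160.2 − 0.593)/2.7556 = 57.9 days (vs. the pure-advection estimate x/v = 58.1 d).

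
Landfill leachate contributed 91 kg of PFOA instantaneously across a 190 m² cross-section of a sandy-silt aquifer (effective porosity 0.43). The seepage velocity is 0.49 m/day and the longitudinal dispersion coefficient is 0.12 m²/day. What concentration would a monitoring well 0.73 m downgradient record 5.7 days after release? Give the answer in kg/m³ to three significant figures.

For an instantaneous plane source, C(x,t) = M/(n_e·A·√(4πDt)) · exp(−(x−vt)²/(4Dt)), with n_e·A the pore (flow) area.
Plume center vt = 0.49 × 5.7 = 2.793 m, so the well at 0.73 m is 2.063 m upgradient of the peak.
√(4πDt) = 2.932 m, giving peak height M/(n_e·A·√(4πDt)) = 91/(0.43 × 190 × 2.932) = 0.3799 kg/m³.
(x−vt)²/(4Dt) = (-2.063)²/(4 × 0.12 × 5.7) = 1.556; exp(−1.556) = 0.2110.
C = 0.3799 × 0.2110 = 0.0802 kg/m³.

0.0802 kg/m³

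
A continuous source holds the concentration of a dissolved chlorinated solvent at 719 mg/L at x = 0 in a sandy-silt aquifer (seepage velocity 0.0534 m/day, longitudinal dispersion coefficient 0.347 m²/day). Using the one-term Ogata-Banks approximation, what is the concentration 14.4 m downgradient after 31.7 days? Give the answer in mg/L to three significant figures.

For a continuous step input, C/C₀ ≈ ½·erfc((x−vt)/(2√(Dt))).
vt = 0.0534 × 31.7 = 1.69278 m and 2√(Dt) = 2√(0.347 × 31.7) = 6.633 m.
Argument (x−vt)/(2√(Dt)) = (14.4 − 1.69278)/6.633 = 1.916; ½·erfc(1.916) = 0.003368.
C = 719 × 0.003368 = 2.42 mg/L.

2.42 mg/L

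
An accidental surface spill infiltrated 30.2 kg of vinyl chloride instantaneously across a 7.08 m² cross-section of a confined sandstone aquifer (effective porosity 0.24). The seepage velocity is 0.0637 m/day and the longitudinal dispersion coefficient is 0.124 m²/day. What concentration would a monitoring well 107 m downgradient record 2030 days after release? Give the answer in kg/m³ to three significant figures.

For an instantaneous plane source, C(x,t) = M/(n_e·A·√(4πDt)) · exp(−(x−vt)²/(4Dt)), with n_e·A the pore (flow) area.
Plume center vt = 0.0637 × 2030 = 129.311 m, so the well at 107 m is 22.311 m upgradient of the peak.
√(4πDt) = 56.24 m, giving peak height M/(n_e·A·√(4πDt)) = 30.2/(0.24 × 7.08 × 56.24) = 0.3160 kg/m³.
(x−vt)²/(4Dt) = (-22.311)²/(4 × 0.124 × 2030) = 0.4944; exp(−0.4944) = 0.6099.
C = 0.3160 × 0.6099 = 0.193 kg/m³.

0.193 kg/m³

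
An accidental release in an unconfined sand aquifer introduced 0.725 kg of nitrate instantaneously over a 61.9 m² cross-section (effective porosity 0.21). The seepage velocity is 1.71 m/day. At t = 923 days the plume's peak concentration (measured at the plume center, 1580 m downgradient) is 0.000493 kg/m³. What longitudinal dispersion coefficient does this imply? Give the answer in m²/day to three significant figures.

At the plume center C_max = M/(n_e·A·√(4πDt)), so D = M²/(4πt·(n_e·A·C_max)²).
n_e·A·C_max = 0.21 × 61.9 × 0.000493 = 0.006409 kg/m.
D = 0.725²/(4π × 923 × 0.006409²) = 1.10 m²/day.

1.10 m²/day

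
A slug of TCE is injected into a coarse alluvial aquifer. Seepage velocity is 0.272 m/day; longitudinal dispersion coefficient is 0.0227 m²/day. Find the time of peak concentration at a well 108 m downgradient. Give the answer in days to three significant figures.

397 days

For the 1D instantaneous-source solution, setting ∂C/∂t = 0 at fixed x gives v²t² + 2Dt − x² = 0, so t = (√(D² + v²x²) − D)/v².
√(D² + v²x²) = √(0.0227² + 0.272² × 108²) = 29.38; v² = 0.073984.
t = (29.38 − 0.0227)/0.073984 = 397 days (vs. the pure-advection estimate x/v = 397 d).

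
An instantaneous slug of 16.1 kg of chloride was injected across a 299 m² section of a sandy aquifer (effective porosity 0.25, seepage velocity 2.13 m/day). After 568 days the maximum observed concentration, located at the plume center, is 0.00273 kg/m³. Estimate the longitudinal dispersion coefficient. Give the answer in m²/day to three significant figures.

At the plume center C_max = M/(n_e·A·√(4πDt)), so D = M²/(4πt·(n_e·A·C_max)²).
n_e·A·C_max = 0.25 × 299 × 0.00273 = 0.2041 kg/m.
D = 16.1²/(4π × 568 × 0.2041²) = 0.872 m²/day.

0.872 m²/day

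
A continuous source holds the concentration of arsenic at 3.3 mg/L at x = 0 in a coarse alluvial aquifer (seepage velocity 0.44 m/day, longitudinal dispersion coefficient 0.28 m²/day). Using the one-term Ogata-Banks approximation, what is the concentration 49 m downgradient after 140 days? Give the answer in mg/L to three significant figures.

For a continuous step input, C/C₀ ≈ ½·erfc((x−vt)/(2√(Dt))).
vt = 0.44 × 140 = 61.6 m and 2√(Dt) = 2√(0.28 × 140) = 12.52 m.
Argument (x−vt)/(2√(Dt)) = (49 − 61.6)/12.52 = -1.006; ½·erfc(-1.006) = 0.9226.
C = 3.3 × 0.9226 = 3.04 mg/L.

3.04 mg/L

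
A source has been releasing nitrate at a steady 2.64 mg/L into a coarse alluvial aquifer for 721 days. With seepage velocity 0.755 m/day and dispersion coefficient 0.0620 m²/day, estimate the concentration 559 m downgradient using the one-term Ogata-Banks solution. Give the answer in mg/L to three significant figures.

0.160 mg/L

For a continuous step input, C/C₀ ≈ ½·erfc((x−vt)/(2√(Dt))).
vt = 0.755 × 721 = 544.355 m and 2√(Dt) = 2√(0.0620 × 721) = 13.37 m.
Argument (x−vt)/(2√(Dt)) = (559 − 544.355)/13.37 = 1.095; ½·erfc(1.095) = 0.06074.
C = 2.64 × 0.06074 = 0.160 mg/L.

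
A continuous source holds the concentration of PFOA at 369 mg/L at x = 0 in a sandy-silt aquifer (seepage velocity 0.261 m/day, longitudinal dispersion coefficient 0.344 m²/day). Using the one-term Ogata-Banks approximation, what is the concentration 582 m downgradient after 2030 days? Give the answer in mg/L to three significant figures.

For a continuous step input, C/C₀ ≈ ½·erfc((x−vt)/(2√(Dt))).
vt = 0.261 × 2030 = 529.83 m and 2√(Dt) = 2√(0.344 × 2030) = 52.85 m.
Argument (x−vt)/(2√(Dt)) = (582 − 529.83)/52.85 = 0.9871; ½·erfc(0.9871) = 0.08136.
C = 369 × 0.08136 = 30.0 mg/L.

30.0 mg/L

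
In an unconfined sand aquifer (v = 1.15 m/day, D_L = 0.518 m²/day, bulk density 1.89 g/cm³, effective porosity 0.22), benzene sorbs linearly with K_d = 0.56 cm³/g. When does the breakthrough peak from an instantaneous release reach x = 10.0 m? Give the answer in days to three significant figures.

Retardation factor R = 1 + ρ_b·K_d/n = 1 + 1.89 × 0.56/0.22 = 5.811.
Sorption retards both mechanisms: v_R = v/R = 0.1979 m/day, D_R = D/R = 0.08914 m²/day.
Peak time from v_R²t² + 2D_R t − x² = 0: t = (√(D_R² + v_R²x²) − D_R)/v_R².
√(D_R² + v_R²x²) = √(0.08914² + 0.1979² × 10.0²) = 1.981; v_R² = 0.03916.
t = (1.981 − 0.08914)/0.03916 = 48.3 days.

48.3 days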